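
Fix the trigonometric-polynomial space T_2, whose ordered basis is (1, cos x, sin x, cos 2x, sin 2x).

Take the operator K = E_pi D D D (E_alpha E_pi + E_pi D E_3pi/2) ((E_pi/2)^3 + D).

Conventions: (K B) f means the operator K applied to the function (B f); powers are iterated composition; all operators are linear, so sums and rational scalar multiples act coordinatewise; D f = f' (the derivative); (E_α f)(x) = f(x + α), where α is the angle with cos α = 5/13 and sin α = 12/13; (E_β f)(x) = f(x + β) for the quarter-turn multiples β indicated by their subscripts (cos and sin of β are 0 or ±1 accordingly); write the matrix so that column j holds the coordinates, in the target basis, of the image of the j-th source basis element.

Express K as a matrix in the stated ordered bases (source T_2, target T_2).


image of 1: 0
image of cos x: 0
image of sin x: 0
image of cos 2x: -(160/169)cos 2x + (4440/169)sin 2x
image of sin 2x: -(4440/169)cos 2x - (160/169)sin 2x
each image's coordinates form column j of the matrix

the matrix is [[0, 0, 0, 0, 0]; [0, 0, 0, 0, 0]; [0, 0, 0, 0, 0]; [0, 0, 0, -160/169, -4440/169]; [0, 0, 0, 4440/169, -160/169]] (rows listed top to bottom)


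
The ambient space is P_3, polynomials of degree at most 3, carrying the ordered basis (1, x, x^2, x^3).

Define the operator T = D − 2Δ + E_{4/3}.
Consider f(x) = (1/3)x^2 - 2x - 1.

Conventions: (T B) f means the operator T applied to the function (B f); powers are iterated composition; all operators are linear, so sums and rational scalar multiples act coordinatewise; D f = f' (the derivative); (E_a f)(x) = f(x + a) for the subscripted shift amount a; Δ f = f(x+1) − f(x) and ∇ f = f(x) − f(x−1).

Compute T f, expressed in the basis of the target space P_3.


the image equals g(x) = (1/3)x^2 - (16/9)x - 47/27

D f = (2/3)x - 2
Δ f = (2/3)x - 5/3
(-2Δ) f = -(4/3)x + 10/3
E_{4/3} f = (1/3)x^2 - (10/9)x - 83/27
(D − 2Δ + E_{4/3}) f = (1/3)x^2 - (16/9)x - 47/27


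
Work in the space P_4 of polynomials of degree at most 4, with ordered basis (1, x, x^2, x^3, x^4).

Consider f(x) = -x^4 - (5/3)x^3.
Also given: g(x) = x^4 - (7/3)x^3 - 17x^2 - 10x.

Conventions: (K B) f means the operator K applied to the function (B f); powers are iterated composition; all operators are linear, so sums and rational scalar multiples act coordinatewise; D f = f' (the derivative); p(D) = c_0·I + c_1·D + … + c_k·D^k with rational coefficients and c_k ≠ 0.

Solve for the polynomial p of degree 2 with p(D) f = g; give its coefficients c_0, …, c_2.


c_0 = -1, c_1 = 1, c_2 = 1

D^0 f = -x^4 - (5/3)x^3
D^1 f = -4x^3 - 5x^2
D^2 f = -12x^2 - 10x
matching coefficients of g against c_0 f + c_1 Df + … from the top degree down determines the c_i
solution: c_0 = -1, c_1 = 1, c_2 = 1


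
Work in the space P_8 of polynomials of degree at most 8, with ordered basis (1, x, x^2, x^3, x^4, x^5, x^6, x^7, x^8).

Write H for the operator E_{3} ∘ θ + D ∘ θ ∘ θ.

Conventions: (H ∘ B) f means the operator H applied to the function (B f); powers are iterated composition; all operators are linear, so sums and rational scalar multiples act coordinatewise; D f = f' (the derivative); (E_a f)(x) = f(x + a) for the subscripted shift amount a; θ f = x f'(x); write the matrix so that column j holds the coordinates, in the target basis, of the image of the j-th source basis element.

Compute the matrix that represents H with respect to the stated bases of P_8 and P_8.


image of 1: 0
image of x: x + 4
image of x^2: 2x^2 + 20x + 18
image of x^3: 3x^3 + 54x^2 + 81x + 81
image of x^4: 4x^4 + 112x^3 + 216x^2 + 432x + 324
image of x^5: 5x^5 + 200x^4 + 450x^3 + 1350x^2 + 2025x + 1215
image of x^6: 6x^6 + 324x^5 + 810x^4 + 3240x^3 + 7290x^2 + 8748x + 4374
image of x^7: 7x^7 + 490x^6 + 1323x^5 + 6615x^4 + 19845x^3 + 35721x^2 + 35721x + 15309
image of x^8: 8x^8 + 704x^7 + 2016x^6 + 12096x^5 + 45360x^4 + 108864x^3 + 163296x^2 + 139968x + 52488
each image's coordinates form column j of the matrix

the matrix is [[0, 4, 18, 81, 324, 1215, 4374, 15309, 52488]; [0, 1, 20, 81, 432, 2025, 8748, 35721, 139968]; [0, 0, 2, 54, 216, 1350, 7290, 35721, 163296]; [0, 0, 0, 3, 112, 450, 3240, 19845, 108864]; [0, 0, 0, 0, 4, 200, 810, 6615, 45360]; [0, 0, 0, 0, 0, 5, 324, 1323, 12096]; [0, 0, 0, 0, 0, 0, 6, 490, 2016]; [0, 0, 0, 0, 0, 0, 0, 7, 704]; [0, 0, 0, 0, 0, 0, 0, 0, 8]] (rows listed top to bottom)


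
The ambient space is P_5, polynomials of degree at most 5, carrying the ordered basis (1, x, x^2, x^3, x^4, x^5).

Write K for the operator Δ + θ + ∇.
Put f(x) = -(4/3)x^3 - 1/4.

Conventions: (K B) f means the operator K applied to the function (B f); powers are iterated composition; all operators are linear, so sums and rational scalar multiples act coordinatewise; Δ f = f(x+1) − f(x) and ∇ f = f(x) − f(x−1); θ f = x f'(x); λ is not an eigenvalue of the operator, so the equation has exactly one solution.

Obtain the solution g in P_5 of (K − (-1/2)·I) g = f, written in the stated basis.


the image equals g(x) = -(8/21)x^3 + (32/35)x^2 - (256/105)x + 2263/210

write g with unknown coordinates in the stated basis and equate coefficients in (K − (-1/2)·I) g = f
solving from the highest basis element down gives g = -(8/21)x^3 + (32/35)x^2 - (256/105)x + 2263/210
check: K g = -(8/7)x^3 - (16/35)x^2 + (128/105)x - 592/105
so K g − (-1/2)·g = -(4/3)x^3 - 1/4 = f ✓


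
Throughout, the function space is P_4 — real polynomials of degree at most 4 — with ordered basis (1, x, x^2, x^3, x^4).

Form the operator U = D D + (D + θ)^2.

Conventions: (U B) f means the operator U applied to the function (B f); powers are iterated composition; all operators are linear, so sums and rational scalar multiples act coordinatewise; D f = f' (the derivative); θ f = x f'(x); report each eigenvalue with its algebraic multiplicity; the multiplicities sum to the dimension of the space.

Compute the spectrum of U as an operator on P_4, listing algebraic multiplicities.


λ = 0 (multiplicity 1), λ = 1 (multiplicity 1), λ = 4 (multiplicity 1), λ = 9 (multiplicity 1), λ = 16 (multiplicity 1)

image of 1: 0
image of x: x + 1
image of x^2: 4x^2 + 6x + 4
image of x^3: 9x^3 + 15x^2 + 12x
image of x^4: 16x^4 + 28x^3 + 24x^2
the matrix is upper triangular; its diagonal is (0, 1, 4, 9, 16)
for a triangular matrix the eigenvalues are the diagonal entries, with algebraic multiplicity their repetition count


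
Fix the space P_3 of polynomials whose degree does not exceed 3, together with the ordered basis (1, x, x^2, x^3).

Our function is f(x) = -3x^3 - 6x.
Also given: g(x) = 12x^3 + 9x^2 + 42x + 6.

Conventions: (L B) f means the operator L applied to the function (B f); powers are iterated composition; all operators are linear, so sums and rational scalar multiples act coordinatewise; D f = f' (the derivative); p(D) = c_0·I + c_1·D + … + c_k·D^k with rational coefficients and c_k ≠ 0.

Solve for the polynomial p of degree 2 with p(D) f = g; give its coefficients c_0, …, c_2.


D^0 f = -3x^3 - 6x
D^1 f = -9x^2 - 6
D^2 f = -18x
matching coefficients of g against c_0 f + c_1 Df + … from the top degree down determines the c_i
solution: c_0 = -4, c_1 = -1, c_2 = -1

p(D) = -4·I − D − D^2, i.e. c_0 = -4, c_1 = -1, c_2 = -1


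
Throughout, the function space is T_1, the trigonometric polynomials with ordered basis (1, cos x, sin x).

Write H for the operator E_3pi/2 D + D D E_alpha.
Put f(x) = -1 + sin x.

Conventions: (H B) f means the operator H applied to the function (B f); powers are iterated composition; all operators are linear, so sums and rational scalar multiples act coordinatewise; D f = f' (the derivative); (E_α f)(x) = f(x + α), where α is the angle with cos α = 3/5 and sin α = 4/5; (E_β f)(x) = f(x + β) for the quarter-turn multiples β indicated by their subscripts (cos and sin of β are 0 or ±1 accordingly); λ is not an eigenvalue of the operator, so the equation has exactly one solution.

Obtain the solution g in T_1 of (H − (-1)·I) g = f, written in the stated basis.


the image equals g(x) = -1 + (4/13)cos x + (7/13)sin x

write g with unknown coordinates in the stated basis and equate coefficients in (H − (-1)·I) g = f
solving from the highest basis element down gives g = -1 + (4/13)cos x + (7/13)sin x
check: H g = -(4/13)cos x + (6/13)sin x
so H g − (-1)·g = -1 + sin x = f ✓


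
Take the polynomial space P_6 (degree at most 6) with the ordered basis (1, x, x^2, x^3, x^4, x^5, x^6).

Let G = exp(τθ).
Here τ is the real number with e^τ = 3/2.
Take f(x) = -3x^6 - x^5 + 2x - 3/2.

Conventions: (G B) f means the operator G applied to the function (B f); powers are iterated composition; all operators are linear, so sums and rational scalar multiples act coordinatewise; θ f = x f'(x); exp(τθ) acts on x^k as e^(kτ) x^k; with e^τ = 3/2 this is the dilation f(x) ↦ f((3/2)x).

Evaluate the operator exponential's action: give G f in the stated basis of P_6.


the result is g(x) = -(2187/64)x^6 - (243/32)x^5 + 3x - 3/2

exp(τθ) x^k = e^(kτ) x^k; with e^τ = 3/2 this sends x^k to (3/2)^k x^k
x ↦ 3/2 x
x^5 ↦ 243/32 x^5
x^6 ↦ 729/64 x^6
applying this coordinatewise to f: exp(τθ) f = -(2187/64)x^6 - (243/32)x^5 + 3x - 3/2


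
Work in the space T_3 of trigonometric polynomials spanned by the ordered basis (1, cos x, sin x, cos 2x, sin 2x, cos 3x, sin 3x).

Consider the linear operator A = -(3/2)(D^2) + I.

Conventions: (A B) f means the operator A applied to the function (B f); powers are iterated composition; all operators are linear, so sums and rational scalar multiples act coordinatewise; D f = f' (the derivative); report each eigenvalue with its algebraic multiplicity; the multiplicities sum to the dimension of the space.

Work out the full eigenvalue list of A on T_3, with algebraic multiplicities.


image of 1: 1
image of cos x: (5/2)cos x
image of sin x: (5/2)sin x
image of cos 2x: 7cos 2x
image of sin 2x: 7sin 2x
image of cos 3x: (29/2)cos 3x
image of sin 3x: (29/2)sin 3x
the matrix is diagonal; its diagonal is (1, 5/2, 5/2, 7, 7, 29/2, 29/2)
for a triangular matrix the eigenvalues are the diagonal entries, with algebraic multiplicity their repetition count

λ = 1 (multiplicity 1), λ = 5/2 (multiplicity 2), λ = 7 (multiplicity 2), λ = 29/2 (multiplicity 2)


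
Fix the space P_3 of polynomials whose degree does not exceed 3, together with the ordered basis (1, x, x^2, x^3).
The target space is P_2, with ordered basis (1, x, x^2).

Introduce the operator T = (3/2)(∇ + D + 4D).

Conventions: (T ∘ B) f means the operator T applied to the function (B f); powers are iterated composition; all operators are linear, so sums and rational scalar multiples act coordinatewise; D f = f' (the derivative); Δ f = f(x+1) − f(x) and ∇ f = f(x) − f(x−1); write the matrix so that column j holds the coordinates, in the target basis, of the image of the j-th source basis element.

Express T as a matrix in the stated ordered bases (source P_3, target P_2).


image of 1: 0
image of x: 9
image of x^2: 18x - 3/2
image of x^3: 27x^2 - (9/2)x + 3/2
each image's coordinates form column j of the matrix

the matrix is [[0, 9, -3/2, 3/2]; [0, 0, 18, -9/2]; [0, 0, 0, 27]] (rows listed top to bottom)


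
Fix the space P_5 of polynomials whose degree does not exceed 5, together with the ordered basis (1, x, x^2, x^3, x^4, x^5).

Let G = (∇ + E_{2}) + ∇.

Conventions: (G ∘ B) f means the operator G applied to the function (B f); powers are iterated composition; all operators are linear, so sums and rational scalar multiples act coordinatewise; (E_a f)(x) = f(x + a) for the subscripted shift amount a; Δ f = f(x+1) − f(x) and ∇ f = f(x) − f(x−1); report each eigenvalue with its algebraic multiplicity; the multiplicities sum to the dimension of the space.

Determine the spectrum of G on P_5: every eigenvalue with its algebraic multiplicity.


image of 1: 1
image of x: x + 4
image of x^2: x^2 + 8x + 2
image of x^3: x^3 + 12x^2 + 6x + 10
image of x^4: x^4 + 16x^3 + 12x^2 + 40x + 14
image of x^5: x^5 + 20x^4 + 20x^3 + 100x^2 + 70x + 34
the matrix is upper triangular; its diagonal is (1, 1, 1, 1, 1, 1)
for a triangular matrix the eigenvalues are the diagonal entries, with algebraic multiplicity their repetition count

λ = 1 (multiplicity 6)


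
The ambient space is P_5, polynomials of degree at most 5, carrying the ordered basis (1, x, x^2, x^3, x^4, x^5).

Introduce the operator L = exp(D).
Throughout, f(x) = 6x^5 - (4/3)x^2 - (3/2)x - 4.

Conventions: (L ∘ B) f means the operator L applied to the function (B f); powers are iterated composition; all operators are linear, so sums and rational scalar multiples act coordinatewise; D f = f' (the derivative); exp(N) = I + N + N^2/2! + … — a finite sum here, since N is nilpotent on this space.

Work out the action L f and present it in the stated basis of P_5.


the result is g(x) = 6x^5 + 30x^4 + 60x^3 + (176/3)x^2 + (155/6)x - 5/6

order-1 term: 30x^4 - (8/3)x - 3/2
order-2 term: 60x^3 - 4/3
order-3 term: 60x^2
order-4 term: 30x
order-5 term: 6
the series for exp(D) f terminates at order 5
exp(D) f = 6x^5 + 30x^4 + 60x^3 + (176/3)x^2 + (155/6)x - 5/6


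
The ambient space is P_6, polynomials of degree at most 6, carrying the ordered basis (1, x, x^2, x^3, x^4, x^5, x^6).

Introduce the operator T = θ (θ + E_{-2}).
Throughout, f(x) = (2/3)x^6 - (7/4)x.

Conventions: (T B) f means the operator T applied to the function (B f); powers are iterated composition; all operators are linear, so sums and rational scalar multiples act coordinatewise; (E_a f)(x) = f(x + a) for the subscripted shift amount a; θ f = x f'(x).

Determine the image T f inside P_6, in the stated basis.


g(x) = 28x^6 - 40x^5 + 160x^4 - 320x^3 + 320x^2 - (263/2)x

θ f = 4x^6 - (7/4)x
E_{-2} f = (2/3)x^6 - 8x^5 + 40x^4 - (320/3)x^3 + 160x^2 - (519/4)x + 277/6
(θ + E_{-2}) f = (14/3)x^6 - 8x^5 + 40x^4 - (320/3)x^3 + 160x^2 - (263/2)x + 277/6
θ (θ + E_{-2}) f = 28x^6 - 40x^5 + 160x^4 - 320x^3 + 320x^2 - (263/2)x


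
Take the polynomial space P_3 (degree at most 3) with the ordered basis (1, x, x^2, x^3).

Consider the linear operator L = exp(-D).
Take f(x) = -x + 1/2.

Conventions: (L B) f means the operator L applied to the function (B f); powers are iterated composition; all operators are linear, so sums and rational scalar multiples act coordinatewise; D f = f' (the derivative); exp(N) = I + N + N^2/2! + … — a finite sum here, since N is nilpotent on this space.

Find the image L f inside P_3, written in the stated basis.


order-1 term: 1
the series for exp(-D) f terminates at order 1
exp(-D) f = -x + 3/2

the result is g(x) = -x + 3/2


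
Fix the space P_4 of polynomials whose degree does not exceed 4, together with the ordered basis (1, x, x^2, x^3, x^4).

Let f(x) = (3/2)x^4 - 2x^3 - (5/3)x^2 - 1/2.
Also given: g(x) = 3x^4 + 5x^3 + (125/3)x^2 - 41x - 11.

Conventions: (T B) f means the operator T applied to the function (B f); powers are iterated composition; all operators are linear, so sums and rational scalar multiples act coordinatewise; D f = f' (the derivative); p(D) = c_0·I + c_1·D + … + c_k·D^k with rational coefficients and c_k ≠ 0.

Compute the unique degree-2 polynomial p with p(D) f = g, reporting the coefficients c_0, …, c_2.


c_0 = 2, c_1 = 3/2, c_2 = 3

D^0 f = (3/2)x^4 - 2x^3 - (5/3)x^2 - 1/2
D^1 f = 6x^3 - 6x^2 - (10/3)x
D^2 f = 18x^2 - 12x - 10/3
matching coefficients of g against c_0 f + c_1 Df + … from the top degree down determines the c_i
solution: c_0 = 2, c_1 = 3/2, c_2 = 3


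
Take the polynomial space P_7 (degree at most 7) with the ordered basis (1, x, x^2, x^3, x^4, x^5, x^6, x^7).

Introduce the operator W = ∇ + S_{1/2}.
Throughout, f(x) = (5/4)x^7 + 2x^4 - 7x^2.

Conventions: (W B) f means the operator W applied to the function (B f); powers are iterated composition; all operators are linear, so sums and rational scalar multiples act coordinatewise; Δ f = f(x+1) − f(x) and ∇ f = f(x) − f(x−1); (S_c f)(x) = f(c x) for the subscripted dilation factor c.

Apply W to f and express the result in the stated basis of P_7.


∇ f = (35/4)x^6 - (105/4)x^5 + (175/4)x^4 - (143/4)x^3 + (57/4)x^2 - (59/4)x + 25/4
S_{1/2} f = (5/512)x^7 + (1/8)x^4 - (7/4)x^2
(∇ + S_{1/2}) f = (5/512)x^7 + (35/4)x^6 - (105/4)x^5 + (351/8)x^4 - (143/4)x^3 + (25/2)x^2 - (59/4)x + 25/4

the result is g(x) = (5/512)x^7 + (35/4)x^6 - (105/4)x^5 + (351/8)x^4 - (143/4)x^3 + (25/2)x^2 - (59/4)x + 25/4


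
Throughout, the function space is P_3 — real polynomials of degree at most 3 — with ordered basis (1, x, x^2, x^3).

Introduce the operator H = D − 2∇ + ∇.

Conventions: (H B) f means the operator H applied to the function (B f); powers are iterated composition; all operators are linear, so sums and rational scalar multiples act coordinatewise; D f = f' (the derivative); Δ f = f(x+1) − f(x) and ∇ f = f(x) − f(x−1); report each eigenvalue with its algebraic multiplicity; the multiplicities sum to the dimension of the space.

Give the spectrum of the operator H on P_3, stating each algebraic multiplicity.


λ = 0 (multiplicity 4)

image of 1: 0
image of x: 0
image of x^2: 1
image of x^3: 3x - 1
the matrix is upper triangular; its diagonal is (0, 0, 0, 0)
for a triangular matrix the eigenvalues are the diagonal entries, with algebraic multiplicity their repetition count


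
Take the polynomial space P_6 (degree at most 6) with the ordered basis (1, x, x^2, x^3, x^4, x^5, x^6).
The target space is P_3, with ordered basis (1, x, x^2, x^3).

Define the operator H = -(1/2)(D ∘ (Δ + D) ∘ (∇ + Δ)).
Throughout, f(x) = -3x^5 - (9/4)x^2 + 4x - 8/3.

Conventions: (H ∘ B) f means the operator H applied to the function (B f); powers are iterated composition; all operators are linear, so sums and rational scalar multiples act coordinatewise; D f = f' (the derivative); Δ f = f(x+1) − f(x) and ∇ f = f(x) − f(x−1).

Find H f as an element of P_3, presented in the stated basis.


∇ f = -15x^4 + 30x^3 - 30x^2 + (21/2)x + 13/4
Δ f = -15x^4 - 30x^3 - 30x^2 - (39/2)x - 5/4
(∇ + Δ) f = -30x^4 - 60x^2 - 9x + 2
Δ (∇ + Δ) f = -120x^3 - 180x^2 - 240x - 99
D (∇ + Δ) f = -120x^3 - 120x - 9
(Δ + D) (∇ + Δ) f = -240x^3 - 180x^2 - 360x - 108
D (Δ + D) (∇ + Δ) f = -720x^2 - 360x - 360
(-(1/2)(D ∘ (Δ + D) ∘ (∇ + Δ))) f = 360x^2 + 180x + 180

the result is g(x) = 360x^2 + 180x + 180


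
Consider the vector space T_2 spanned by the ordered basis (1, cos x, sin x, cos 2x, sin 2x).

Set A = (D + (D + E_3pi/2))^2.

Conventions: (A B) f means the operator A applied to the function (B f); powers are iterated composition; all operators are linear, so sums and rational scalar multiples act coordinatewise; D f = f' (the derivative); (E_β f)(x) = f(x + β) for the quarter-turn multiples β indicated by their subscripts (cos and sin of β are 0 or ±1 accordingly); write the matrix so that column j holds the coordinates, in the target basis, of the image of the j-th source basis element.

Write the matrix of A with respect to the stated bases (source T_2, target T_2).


the matrix is [[1, 0, 0, 0, 0]; [0, -1, 0, 0, 0]; [0, 0, -1, 0, 0]; [0, 0, 0, -15, -8]; [0, 0, 0, 8, -15]] (rows listed top to bottom)

image of 1: 1
image of cos x: -cos x
image of sin x: -sin x
image of cos 2x: -15cos 2x + 8sin 2x
image of sin 2x: -8cos 2x - 15sin 2x
each image's coordinates form column j of the matrix


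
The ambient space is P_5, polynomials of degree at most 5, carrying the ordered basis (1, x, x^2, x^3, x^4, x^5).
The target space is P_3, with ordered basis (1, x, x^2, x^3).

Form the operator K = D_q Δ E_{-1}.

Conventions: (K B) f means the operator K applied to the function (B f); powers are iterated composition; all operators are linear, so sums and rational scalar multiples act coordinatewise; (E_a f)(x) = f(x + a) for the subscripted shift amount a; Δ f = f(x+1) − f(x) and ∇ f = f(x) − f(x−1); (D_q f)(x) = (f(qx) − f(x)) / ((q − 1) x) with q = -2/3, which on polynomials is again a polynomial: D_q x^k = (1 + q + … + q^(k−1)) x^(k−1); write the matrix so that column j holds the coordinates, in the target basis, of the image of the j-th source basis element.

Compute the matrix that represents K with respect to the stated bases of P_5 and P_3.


image of 1: 0
image of x: 0
image of x^2: 2
image of x^3: x - 3
image of x^4: (28/9)x^2 - 2x + 4
image of x^5: (65/27)x^3 - (70/9)x^2 + (10/3)x - 5
each image's coordinates form column j of the matrix

the matrix is [[0, 0, 2, -3, 4, -5]; [0, 0, 0, 1, -2, 10/3]; [0, 0, 0, 0, 28/9, -70/9]; [0, 0, 0, 0, 0, 65/27]] (rows listed top to bottom)


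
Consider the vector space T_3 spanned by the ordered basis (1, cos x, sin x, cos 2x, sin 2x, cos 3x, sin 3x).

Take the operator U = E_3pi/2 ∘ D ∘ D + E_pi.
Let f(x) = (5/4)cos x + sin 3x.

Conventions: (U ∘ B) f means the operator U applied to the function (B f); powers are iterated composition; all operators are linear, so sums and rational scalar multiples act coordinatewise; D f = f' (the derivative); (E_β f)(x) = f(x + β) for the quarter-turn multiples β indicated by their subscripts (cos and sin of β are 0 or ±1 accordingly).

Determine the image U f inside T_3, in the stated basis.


the result is g(x) = -(5/4)cos x - (5/4)sin x - 9cos 3x - sin 3x

D f = -(5/4)sin x + 3cos 3x
D D f = -(5/4)cos x - 9sin 3x
E_3pi/2 D D f = -(5/4)sin x - 9cos 3x
E_pi f = -(5/4)cos x - sin 3x
(E_3pi/2 ∘ D ∘ D + E_pi) f = -(5/4)cos x - (5/4)sin x - 9cos 3x - sin 3x


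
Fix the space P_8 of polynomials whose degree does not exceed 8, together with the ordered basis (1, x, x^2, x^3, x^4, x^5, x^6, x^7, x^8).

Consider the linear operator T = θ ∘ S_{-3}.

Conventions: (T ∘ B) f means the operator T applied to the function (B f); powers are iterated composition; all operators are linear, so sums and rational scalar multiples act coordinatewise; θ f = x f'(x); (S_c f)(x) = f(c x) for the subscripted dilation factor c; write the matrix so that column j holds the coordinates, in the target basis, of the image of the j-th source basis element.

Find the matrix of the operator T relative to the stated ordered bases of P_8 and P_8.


image of 1: 0
image of x: -3x
image of x^2: 18x^2
image of x^3: -81x^3
image of x^4: 324x^4
image of x^5: -1215x^5
image of x^6: 4374x^6
image of x^7: -15309x^7
image of x^8: 52488x^8
each image's coordinates form column j of the matrix

the matrix is [[0, 0, 0, 0, 0, 0, 0, 0, 0]; [0, -3, 0, 0, 0, 0, 0, 0, 0]; [0, 0, 18, 0, 0, 0, 0, 0, 0]; [0, 0, 0, -81, 0, 0, 0, 0, 0]; [0, 0, 0, 0, 324, 0, 0, 0, 0]; [0, 0, 0, 0, 0, -1215, 0, 0, 0]; [0, 0, 0, 0, 0, 0, 4374, 0, 0]; [0, 0, 0, 0, 0, 0, 0, -15309, 0]; [0, 0, 0, 0, 0, 0, 0, 0, 52488]] (rows listed top to bottom)


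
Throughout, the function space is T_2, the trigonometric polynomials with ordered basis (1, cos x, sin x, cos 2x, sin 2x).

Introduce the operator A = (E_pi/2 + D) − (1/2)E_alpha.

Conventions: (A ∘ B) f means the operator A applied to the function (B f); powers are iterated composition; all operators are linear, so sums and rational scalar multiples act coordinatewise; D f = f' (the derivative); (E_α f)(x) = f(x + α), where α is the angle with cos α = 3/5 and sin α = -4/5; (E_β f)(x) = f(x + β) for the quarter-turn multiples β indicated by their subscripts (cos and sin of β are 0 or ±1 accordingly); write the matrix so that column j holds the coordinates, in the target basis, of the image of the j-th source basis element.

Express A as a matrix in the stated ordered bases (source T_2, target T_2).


image of 1: 1/2
image of cos x: -(3/10)cos x - (12/5)sin x
image of sin x: (12/5)cos x - (3/10)sin x
image of cos 2x: -(43/50)cos 2x - (62/25)sin 2x
image of sin 2x: (62/25)cos 2x - (43/50)sin 2x
each image's coordinates form column j of the matrix

the matrix is [[1/2, 0, 0, 0, 0]; [0, -3/10, 12/5, 0, 0]; [0, -12/5, -3/10, 0, 0]; [0, 0, 0, -43/50, 62/25]; [0, 0, 0, -62/25, -43/50]] (rows listed top to bottom)


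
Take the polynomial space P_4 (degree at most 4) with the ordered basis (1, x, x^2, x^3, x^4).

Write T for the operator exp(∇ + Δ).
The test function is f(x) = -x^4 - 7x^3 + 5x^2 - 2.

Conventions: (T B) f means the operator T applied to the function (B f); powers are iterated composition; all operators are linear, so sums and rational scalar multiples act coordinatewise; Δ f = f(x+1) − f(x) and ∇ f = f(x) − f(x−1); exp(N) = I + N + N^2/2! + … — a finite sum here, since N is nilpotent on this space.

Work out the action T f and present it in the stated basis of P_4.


the result is g(x) = -x^4 - 15x^3 - 61x^2 - 104x - 84

order-1 term: -8x^3 - 42x^2 + 12x - 14
order-2 term: -24x^2 - 84x + 4
order-3 term: -32x - 56
order-4 term: -16
the series for exp(∇ + Δ) f terminates at order 4
exp(∇ + Δ) f = -x^4 - 15x^3 - 61x^2 - 104x - 84


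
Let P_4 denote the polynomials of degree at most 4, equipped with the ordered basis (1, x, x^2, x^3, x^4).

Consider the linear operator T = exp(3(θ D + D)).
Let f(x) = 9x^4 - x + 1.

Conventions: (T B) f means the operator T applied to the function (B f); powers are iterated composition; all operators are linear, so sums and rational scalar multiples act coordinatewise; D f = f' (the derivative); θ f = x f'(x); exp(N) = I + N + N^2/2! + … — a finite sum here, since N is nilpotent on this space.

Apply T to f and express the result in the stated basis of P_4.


the result is g(x) = 9x^4 + 432x^3 + 5832x^2 + 23327x + 17494

order-1 term: 432x^3 - 3
order-2 term: 5832x^2
order-3 term: 23328x
order-4 term: 17496
the series for exp(3(θ D + D)) f terminates at order 4
exp(3(θ D + D)) f = 9x^4 + 432x^3 + 5832x^2 + 23327x + 17494


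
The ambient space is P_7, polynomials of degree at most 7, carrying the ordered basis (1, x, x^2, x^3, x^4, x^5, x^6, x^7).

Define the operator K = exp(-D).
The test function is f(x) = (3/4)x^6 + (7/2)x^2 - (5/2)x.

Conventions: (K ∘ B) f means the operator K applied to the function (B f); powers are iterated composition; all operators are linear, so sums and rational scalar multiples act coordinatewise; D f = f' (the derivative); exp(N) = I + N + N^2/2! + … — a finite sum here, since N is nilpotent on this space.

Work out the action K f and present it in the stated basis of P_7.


order-1 term: -(9/2)x^5 - 7x + 5/2
order-2 term: (45/4)x^4 + 7/2
order-3 term: -15x^3
order-4 term: (45/4)x^2
order-5 term: -(9/2)x
order-6 term: 3/4
the series for exp(-D) f terminates at order 6
exp(-D) f = (3/4)x^6 - (9/2)x^5 + (45/4)x^4 - 15x^3 + (59/4)x^2 - 14x + 27/4

g(x) = (3/4)x^6 - (9/2)x^5 + (45/4)x^4 - 15x^3 + (59/4)x^2 - 14x + 27/4


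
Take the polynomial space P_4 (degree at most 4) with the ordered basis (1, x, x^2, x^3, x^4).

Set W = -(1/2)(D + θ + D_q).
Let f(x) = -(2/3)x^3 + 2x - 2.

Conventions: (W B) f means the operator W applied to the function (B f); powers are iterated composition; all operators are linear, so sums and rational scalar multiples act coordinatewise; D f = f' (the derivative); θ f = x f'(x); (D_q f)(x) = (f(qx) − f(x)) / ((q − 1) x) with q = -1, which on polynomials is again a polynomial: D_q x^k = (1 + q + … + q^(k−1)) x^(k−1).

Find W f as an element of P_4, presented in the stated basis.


g(x) = x^3 + (4/3)x^2 - x - 2

D f = -2x^2 + 2
θ f = -2x^3 + 2x
D_q f = -(2/3)x^2 + 2
(D + θ + D_q) f = -2x^3 - (8/3)x^2 + 2x + 4
(-(1/2)(D + θ + D_q)) f = x^3 + (4/3)x^2 - x - 2


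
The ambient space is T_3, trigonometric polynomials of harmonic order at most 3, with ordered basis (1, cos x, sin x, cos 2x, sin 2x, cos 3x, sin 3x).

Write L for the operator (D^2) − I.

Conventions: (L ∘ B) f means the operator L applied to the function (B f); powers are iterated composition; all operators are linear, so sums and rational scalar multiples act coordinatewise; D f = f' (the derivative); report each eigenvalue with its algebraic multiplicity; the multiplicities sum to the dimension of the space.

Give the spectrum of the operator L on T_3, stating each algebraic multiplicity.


image of 1: -1
image of cos x: -2cos x
image of sin x: -2sin x
image of cos 2x: -5cos 2x
image of sin 2x: -5sin 2x
image of cos 3x: -10cos 3x
image of sin 3x: -10sin 3x
the matrix is diagonal; its diagonal is (-1, -2, -2, -5, -5, -10, -10)
for a triangular matrix the eigenvalues are the diagonal entries, with algebraic multiplicity their repetition count

λ = -10 (multiplicity 2), λ = -5 (multiplicity 2), λ = -2 (multiplicity 2), λ = -1 (multiplicity 1)


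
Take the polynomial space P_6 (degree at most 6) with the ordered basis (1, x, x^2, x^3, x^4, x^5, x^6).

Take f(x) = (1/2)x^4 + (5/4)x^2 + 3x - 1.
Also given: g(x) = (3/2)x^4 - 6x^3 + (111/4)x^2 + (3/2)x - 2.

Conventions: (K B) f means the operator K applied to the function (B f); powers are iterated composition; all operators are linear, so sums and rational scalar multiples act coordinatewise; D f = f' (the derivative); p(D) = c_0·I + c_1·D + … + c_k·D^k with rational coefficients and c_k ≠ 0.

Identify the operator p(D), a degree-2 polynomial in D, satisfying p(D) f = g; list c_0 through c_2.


p(D) = 3·I − 3·D + 4·D^2, i.e. c_0 = 3, c_1 = -3, c_2 = 4

D^0 f = (1/2)x^4 + (5/4)x^2 + 3x - 1
D^1 f = 2x^3 + (5/2)x + 3
D^2 f = 6x^2 + 5/2
matching coefficients of g against c_0 f + c_1 Df + … from the top degree down determines the c_i
solution: c_0 = 3, c_1 = -3, c_2 = 4


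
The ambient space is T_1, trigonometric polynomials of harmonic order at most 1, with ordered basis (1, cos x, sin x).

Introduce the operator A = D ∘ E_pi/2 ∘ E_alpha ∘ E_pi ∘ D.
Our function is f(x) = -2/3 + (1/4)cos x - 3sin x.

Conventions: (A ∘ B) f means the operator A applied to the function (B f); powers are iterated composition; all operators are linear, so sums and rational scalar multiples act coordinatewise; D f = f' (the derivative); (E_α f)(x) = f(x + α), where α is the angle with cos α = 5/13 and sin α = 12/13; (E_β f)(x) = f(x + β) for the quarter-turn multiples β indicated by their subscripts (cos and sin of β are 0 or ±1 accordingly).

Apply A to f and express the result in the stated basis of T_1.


the result is g(x) = -(18/13)cos x + (139/52)sin x

D f = -3cos x - (1/4)sin x
E_pi D f = 3cos x + (1/4)sin x
E_alpha (E_pi ∘ D) f = (18/13)cos x - (139/52)sin x
E_pi/2 E_alpha (E_pi ∘ D) f = -(139/52)cos x - (18/13)sin x
D (E_pi/2 ∘ E_alpha) (E_pi ∘ D) f = -(18/13)cos x + (139/52)sin x


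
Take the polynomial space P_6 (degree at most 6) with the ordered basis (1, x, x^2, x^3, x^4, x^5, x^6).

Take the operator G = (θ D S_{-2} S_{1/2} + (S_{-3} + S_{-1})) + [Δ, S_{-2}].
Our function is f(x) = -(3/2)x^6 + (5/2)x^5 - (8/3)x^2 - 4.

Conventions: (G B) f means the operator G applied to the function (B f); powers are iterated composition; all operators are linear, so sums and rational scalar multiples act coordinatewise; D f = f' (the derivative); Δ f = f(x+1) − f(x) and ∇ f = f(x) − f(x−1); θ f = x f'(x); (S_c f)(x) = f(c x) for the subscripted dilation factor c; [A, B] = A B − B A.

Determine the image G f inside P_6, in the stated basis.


S_{1/2} f = -(3/128)x^6 + (5/64)x^5 - (2/3)x^2 - 4
S_{-2} S_{1/2} f = -(3/2)x^6 - (5/2)x^5 - (8/3)x^2 - 4
D S_{-2} S_{1/2} f = -9x^5 - (25/2)x^4 - (16/3)x
θ D S_{-2} S_{1/2} f = -45x^5 - 50x^4 - (16/3)x
S_{-3} f = -(2187/2)x^6 - (1215/2)x^5 - 24x^2 - 4
S_{-1} f = -(3/2)x^6 - (5/2)x^5 - (8/3)x^2 - 4
(S_{-3} + S_{-1}) f = -1095x^6 - 610x^5 - (80/3)x^2 - 8
(θ D S_{-2} S_{1/2} + (S_{-3} + S_{-1})) f = -1095x^6 - 655x^5 - 50x^4 - (80/3)x^2 - (16/3)x - 8
S_{-2} f = -96x^6 - 80x^5 - (32/3)x^2 - 4
Δ S_{-2} f = -576x^5 - 1840x^4 - 2720x^3 - 2240x^2 - (2992/3)x - 560/3
Δ f = -9x^5 - 10x^4 - 5x^3 + (5/2)x^2 - (11/6)x - 5/3
S_{-2} Δ f = 288x^5 - 160x^4 + 40x^3 + 10x^2 + (11/3)x - 5/3
[Δ, S_{-2}] f = -864x^5 - 1680x^4 - 2760x^3 - 2250x^2 - 1001x - 185
((θ D S_{-2} S_{1/2} + (S_{-3} + S_{-1})) + [Δ, S_{-2}]) f = -1095x^6 - 1519x^5 - 1730x^4 - 2760x^3 - (6830/3)x^2 - (3019/3)x - 193

g(x) = -1095x^6 - 1519x^5 - 1730x^4 - 2760x^3 - (6830/3)x^2 - (3019/3)x - 193


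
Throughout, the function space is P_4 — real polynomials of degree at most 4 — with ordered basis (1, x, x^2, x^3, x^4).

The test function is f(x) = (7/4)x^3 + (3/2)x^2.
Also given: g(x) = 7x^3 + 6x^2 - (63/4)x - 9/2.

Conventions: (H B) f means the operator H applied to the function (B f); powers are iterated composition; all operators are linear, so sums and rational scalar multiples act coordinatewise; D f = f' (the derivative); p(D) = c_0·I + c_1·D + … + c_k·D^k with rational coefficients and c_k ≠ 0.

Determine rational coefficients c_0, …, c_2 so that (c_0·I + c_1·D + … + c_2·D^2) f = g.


D^0 f = (7/4)x^3 + (3/2)x^2
D^1 f = (21/4)x^2 + 3x
D^2 f = (21/2)x + 3
matching coefficients of g against c_0 f + c_1 Df + … from the top degree down determines the c_i
solution: c_0 = 4, c_1 = 0, c_2 = -3/2

p(D) = 4·I − (3/2)·D^2, i.e. c_0 = 4, c_1 = 0, c_2 = -3/2


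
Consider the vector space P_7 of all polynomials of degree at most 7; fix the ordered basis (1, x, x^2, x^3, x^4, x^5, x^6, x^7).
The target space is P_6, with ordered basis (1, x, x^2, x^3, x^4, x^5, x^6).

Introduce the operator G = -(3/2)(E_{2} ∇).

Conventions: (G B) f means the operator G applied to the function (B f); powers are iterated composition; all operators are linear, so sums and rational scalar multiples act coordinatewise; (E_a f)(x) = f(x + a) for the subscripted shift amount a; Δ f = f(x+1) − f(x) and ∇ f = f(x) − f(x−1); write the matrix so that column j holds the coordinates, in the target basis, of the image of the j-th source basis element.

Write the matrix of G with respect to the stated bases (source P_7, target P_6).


the matrix is [[0, -3/2, -9/2, -21/2, -45/2, -93/2, -189/2, -381/2]; [0, 0, -3, -27/2, -42, -225/2, -279, -1323/2]; [0, 0, 0, -9/2, -27, -105, -675/2, -1953/2]; [0, 0, 0, 0, -6, -45, -210, -1575/2]; [0, 0, 0, 0, 0, -15/2, -135/2, -735/2]; [0, 0, 0, 0, 0, 0, -9, -189/2]; [0, 0, 0, 0, 0, 0, 0, -21/2]] (rows listed top to bottom)

image of 1: 0
image of x: -3/2
image of x^2: -3x - 9/2
image of x^3: -(9/2)x^2 - (27/2)x - 21/2
image of x^4: -6x^3 - 27x^2 - 42x - 45/2
image of x^5: -(15/2)x^4 - 45x^3 - 105x^2 - (225/2)x - 93/2
image of x^6: -9x^5 - (135/2)x^4 - 210x^3 - (675/2)x^2 - 279x - 189/2
image of x^7: -(21/2)x^6 - (189/2)x^5 - (735/2)x^4 - (1575/2)x^3 - (1953/2)x^2 - (1323/2)x - 381/2
each image's coordinates form column j of the matrix


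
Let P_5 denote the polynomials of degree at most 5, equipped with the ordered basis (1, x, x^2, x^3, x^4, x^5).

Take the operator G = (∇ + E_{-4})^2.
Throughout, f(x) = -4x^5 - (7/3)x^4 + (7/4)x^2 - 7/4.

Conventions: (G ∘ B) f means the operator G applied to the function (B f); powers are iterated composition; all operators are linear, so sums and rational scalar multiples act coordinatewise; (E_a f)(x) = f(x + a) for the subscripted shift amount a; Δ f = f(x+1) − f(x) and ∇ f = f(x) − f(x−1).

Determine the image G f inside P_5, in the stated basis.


∇ f = -20x^4 + (92/3)x^3 - 26x^2 + (85/6)x - 41/12
E_{-4} f = -4x^5 + (233/3)x^4 - (1808/3)x^3 + (9351/4)x^2 - (13610/3)x + 42299/12
(∇ + E_{-4}) f = -4x^5 + (173/3)x^4 - 572x^3 + (9247/4)x^2 - (9045/2)x + 7043/2
∇ (∇ + E_{-4}) f = -20x^4 + (812/3)x^3 - 2102x^2 + (39541/6)x - 89615/12
E_{-4} (∇ + E_{-4}) f = -4x^5 + (413/3)x^4 - (6404/3)x^3 + (69087/4)x^2 - (422131/6)x + 684397/6
(∇ + E_{-4}) (∇ + E_{-4}) f = -4x^5 + (353/3)x^4 - 1864x^3 + (60679/4)x^2 - 63765x + 426393/4

g(x) = -4x^5 + (353/3)x^4 - 1864x^3 + (60679/4)x^2 - 63765x + 426393/4


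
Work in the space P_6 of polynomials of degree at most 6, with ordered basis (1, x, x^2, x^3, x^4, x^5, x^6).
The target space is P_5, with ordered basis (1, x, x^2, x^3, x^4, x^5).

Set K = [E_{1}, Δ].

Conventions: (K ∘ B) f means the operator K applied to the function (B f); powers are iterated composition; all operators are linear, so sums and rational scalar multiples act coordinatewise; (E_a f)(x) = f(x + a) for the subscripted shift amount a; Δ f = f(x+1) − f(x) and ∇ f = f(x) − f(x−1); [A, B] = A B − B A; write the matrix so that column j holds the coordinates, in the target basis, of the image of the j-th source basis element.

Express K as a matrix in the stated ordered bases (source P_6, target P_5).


image of 1: 0
image of x: 0
image of x^2: 0
image of x^3: 0
image of x^4: 0
image of x^5: 0
image of x^6: 0
each image's coordinates form column j of the matrix

the matrix is [[0, 0, 0, 0, 0, 0, 0]; [0, 0, 0, 0, 0, 0, 0]; [0, 0, 0, 0, 0, 0, 0]; [0, 0, 0, 0, 0, 0, 0]; [0, 0, 0, 0, 0, 0, 0]; [0, 0, 0, 0, 0, 0, 0]] (rows listed top to bottom)


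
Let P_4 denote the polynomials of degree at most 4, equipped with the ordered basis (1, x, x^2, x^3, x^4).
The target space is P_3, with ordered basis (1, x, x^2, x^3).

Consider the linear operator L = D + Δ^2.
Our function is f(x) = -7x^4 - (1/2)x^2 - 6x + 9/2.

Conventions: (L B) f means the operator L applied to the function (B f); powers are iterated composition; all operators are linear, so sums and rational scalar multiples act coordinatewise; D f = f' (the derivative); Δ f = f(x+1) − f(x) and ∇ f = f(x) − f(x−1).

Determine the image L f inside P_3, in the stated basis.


D f = -28x^3 - x - 6
Δ f = -28x^3 - 42x^2 - 29x - 27/2
Δ Δ f = -84x^2 - 168x - 99
(D + Δ^2) f = -28x^3 - 84x^2 - 169x - 105

the image equals g(x) = -28x^3 - 84x^2 - 169x - 105


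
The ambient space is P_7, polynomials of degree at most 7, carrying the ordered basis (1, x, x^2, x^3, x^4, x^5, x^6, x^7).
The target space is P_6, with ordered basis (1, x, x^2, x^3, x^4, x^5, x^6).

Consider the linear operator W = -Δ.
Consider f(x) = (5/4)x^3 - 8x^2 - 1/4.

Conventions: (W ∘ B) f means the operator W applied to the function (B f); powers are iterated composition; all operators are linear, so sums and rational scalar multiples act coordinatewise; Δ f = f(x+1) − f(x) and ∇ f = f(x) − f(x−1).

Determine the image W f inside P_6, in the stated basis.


Δ f = (15/4)x^2 - (49/4)x - 27/4
(-Δ) f = -(15/4)x^2 + (49/4)x + 27/4

g(x) = -(15/4)x^2 + (49/4)x + 27/4


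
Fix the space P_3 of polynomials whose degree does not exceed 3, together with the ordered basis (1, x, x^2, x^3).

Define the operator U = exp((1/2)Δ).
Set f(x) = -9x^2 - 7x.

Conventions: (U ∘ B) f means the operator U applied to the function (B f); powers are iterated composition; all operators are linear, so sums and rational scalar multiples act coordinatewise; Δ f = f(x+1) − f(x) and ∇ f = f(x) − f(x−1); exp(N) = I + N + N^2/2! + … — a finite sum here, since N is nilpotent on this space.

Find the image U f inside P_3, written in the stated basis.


the image equals g(x) = -9x^2 - 16x - 41/4

order-1 term: -9x - 8
order-2 term: -9/4
the series for exp((1/2)Δ) f terminates at order 2
exp((1/2)Δ) f = -9x^2 - 16x - 41/4


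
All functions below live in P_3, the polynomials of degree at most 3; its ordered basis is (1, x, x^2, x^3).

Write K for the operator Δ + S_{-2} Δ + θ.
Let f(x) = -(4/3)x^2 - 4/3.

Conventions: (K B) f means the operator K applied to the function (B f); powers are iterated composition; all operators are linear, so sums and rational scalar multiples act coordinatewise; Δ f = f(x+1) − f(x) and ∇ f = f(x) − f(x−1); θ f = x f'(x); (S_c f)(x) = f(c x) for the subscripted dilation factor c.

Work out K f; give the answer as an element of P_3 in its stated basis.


the result is g(x) = -(8/3)x^2 + (8/3)x - 8/3

Δ f = -(8/3)x - 4/3
Δ f = -(8/3)x - 4/3
S_{-2} Δ f = (16/3)x - 4/3
θ f = -(8/3)x^2
(Δ + S_{-2} Δ + θ) f = -(8/3)x^2 + (8/3)x - 8/3


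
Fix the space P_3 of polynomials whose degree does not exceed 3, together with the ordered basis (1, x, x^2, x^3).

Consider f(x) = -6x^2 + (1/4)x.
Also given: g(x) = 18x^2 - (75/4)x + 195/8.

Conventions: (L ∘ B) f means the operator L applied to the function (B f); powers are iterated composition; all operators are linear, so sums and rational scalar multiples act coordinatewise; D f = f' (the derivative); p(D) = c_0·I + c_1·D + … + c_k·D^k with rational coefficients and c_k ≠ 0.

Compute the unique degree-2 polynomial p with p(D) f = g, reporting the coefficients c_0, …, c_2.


D^0 f = -6x^2 + (1/4)x
D^1 f = -12x + 1/4
D^2 f = -12
matching coefficients of g against c_0 f + c_1 Df + … from the top degree down determines the c_i
solution: c_0 = -3, c_1 = 3/2, c_2 = -2

p(D) = -3·I + (3/2)·D − 2·D^2, i.e. c_0 = -3, c_1 = 3/2, c_2 = -2
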